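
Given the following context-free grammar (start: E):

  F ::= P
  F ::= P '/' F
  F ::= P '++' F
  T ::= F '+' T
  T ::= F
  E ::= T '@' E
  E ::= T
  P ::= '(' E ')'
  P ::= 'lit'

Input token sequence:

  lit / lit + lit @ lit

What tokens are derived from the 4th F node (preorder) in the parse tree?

lit

[E [T [F [P lit] / [F [P lit]]] + [T [F [P lit]]]] @ [E [T [F [P lit]]]]]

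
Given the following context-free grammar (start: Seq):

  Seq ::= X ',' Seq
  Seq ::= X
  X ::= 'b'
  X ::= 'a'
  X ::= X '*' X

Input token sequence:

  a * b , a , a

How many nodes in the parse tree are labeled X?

[Seq [X [X a] * [X b]] , [Seq [X a] , [Seq [X a]]]]

5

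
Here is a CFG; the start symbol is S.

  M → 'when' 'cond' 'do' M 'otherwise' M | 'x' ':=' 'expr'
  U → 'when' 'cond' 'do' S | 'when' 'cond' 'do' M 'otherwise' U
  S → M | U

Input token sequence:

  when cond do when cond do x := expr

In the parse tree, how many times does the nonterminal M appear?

1

[S [U when cond do [S [U when cond do [S [M x := expr]]]]]]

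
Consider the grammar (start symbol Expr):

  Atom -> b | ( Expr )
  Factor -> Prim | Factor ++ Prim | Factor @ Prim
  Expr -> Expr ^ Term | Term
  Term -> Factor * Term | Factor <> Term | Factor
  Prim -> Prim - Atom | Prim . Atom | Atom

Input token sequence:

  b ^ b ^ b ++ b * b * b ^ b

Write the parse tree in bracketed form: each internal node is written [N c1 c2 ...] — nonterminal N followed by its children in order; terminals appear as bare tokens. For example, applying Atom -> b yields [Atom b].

[Expr [Expr [Expr [Expr [Term [Factor [Prim [Atom b]]]]] ^ [Term [Factor [Prim [Atom b]]]]] ^ [Term [Factor [Factor [Prim [Atom b]]] ++ [Prim [Atom b]]] * [Term [Factor [Prim [Atom b]]] * [Term [Factor [Prim [Atom b]]]]]]] ^ [Term [Factor [Prim [Atom b]]]]]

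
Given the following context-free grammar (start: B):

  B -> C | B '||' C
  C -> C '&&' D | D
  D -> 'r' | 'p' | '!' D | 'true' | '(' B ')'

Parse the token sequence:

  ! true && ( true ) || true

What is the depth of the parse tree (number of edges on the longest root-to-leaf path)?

7

[B [B [C [C [D ! [D true]]] && [D ( [B [C [D true]]] )]]] || [C [D true]]]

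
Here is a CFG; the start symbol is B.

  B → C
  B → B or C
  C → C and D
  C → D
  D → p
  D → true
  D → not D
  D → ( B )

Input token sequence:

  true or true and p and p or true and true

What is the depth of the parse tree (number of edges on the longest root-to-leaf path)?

[B [B [B [C [D true]]] or [C [C [C [D true]] and [D p]] and [D p]]] or [C [C [D true]] and [D true]]]

6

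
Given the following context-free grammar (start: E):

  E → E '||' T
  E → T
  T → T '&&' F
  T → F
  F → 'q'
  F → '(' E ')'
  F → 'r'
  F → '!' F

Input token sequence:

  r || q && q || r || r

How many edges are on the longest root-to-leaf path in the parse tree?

[E [E [E [E [T [F r]]] || [T [T [F q]] && [F q]]] || [T [F r]]] || [T [F r]]]

6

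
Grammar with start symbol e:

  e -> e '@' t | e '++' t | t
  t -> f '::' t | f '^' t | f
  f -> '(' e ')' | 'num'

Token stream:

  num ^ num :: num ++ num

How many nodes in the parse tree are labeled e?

[e [e [t [f num] ^ [t [f num] :: [t [f num]]]]] ++ [t [f num]]]

2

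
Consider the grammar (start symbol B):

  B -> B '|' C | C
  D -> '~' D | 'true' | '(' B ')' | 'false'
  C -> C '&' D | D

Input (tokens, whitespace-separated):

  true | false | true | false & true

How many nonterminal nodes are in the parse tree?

[B [B [B [B [C [D true]]] | [C [D false]]] | [C [D true]]] | [C [C [D false]] & [D true]]]

14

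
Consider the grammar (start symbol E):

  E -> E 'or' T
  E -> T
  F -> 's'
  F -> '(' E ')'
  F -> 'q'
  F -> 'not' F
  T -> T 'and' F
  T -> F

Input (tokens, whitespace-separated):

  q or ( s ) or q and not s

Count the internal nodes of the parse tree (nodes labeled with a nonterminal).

[E [E [E [T [F q]]] or [T [F ( [E [T [F s]]] )]]] or [T [T [F q]] and [F not [F s]]]]

15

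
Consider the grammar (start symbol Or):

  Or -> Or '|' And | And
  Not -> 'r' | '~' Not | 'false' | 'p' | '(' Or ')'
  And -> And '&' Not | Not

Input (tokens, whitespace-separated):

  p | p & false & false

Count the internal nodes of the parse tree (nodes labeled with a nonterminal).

10

[Or [Or [And [Not p]]] | [And [And [And [Not p]] & [Not false]] & [Not false]]]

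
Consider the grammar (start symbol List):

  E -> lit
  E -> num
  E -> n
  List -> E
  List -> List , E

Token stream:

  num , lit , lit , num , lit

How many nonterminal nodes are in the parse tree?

10

[List [List [List [List [List [E num]] , [E lit]] , [E lit]] , [E num]] , [E lit]]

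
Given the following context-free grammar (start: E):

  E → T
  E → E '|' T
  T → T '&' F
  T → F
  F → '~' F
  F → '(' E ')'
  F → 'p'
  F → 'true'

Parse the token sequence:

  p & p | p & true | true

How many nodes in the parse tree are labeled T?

5

[E [E [E [T [T [F p]] & [F p]]] | [T [T [F p]] & [F true]]] | [T [F true]]]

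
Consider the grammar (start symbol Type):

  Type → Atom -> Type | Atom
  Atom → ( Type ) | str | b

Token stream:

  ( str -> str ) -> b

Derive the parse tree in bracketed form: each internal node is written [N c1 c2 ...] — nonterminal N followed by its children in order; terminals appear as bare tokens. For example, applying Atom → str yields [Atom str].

Type
Atom -> Type
( Type ) -> Type
( Atom -> Type ) -> Type
( str -> Type ) -> Type
( str -> Atom ) -> Type
( str -> str ) -> Type
( str -> str ) -> Atom
( str -> str ) -> b

[Type [Atom ( [Type [Atom str] -> [Type [Atom str]]] )] -> [Type [Atom b]]]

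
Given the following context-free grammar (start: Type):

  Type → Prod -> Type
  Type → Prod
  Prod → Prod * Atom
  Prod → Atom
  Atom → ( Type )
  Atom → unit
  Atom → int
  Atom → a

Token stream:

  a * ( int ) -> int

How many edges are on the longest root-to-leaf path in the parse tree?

6

[Type [Prod [Prod [Atom a]] * [Atom ( [Type [Prod [Atom int]]] )]] -> [Type [Prod [Atom int]]]]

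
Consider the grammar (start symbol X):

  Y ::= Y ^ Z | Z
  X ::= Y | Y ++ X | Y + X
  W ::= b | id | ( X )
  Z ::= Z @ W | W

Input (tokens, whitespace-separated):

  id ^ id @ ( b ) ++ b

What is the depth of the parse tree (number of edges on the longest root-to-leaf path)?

8

[X [Y [Y [Z [W id]]] ^ [Z [Z [W id]] @ [W ( [X [Y [Z [W b]]]] )]]] ++ [X [Y [Z [W b]]]]]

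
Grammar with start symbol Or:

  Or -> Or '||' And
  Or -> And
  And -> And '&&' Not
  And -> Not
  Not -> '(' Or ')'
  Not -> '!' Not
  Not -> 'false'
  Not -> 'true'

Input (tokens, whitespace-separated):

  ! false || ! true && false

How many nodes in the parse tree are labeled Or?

2

[Or [Or [And [Not ! [Not false]]]] || [And [And [Not ! [Not true]]] && [Not false]]]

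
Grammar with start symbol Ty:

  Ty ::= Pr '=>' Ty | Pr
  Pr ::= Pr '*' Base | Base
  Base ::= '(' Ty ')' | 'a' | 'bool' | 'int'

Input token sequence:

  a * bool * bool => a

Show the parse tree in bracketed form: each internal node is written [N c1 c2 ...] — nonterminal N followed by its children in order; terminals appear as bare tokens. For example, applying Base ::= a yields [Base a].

Ty
Pr => Ty
Pr * Base => Ty
Pr * Base * Base => Ty
Base * Base * Base => Ty
a * Base * Base => Ty
a * bool * Base => Ty
a * bool * bool => Ty
a * bool * bool => Pr
a * bool * bool => Base
a * bool * bool => a

[Ty [Pr [Pr [Pr [Base a]] * [Base bool]] * [Base bool]] => [Ty [Pr [Base a]]]]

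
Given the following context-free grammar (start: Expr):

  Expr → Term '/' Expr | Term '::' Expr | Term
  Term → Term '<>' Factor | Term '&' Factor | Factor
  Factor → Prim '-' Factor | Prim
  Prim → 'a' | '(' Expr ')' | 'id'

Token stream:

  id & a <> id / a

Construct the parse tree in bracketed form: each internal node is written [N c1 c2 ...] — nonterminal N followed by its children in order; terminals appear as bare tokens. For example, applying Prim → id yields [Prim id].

[Expr [Term [Term [Term [Factor [Prim id]]] & [Factor [Prim a]]] <> [Factor [Prim id]]] / [Expr [Term [Factor [Prim a]]]]]

Expr
Term / Expr
Term <> Factor / Expr
Term & Factor <> Factor / Expr
Factor & Factor <> Factor / Expr
Prim & Factor <> Factor / Expr
id & Factor <> Factor / Expr
id & Prim <> Factor / Expr
id & a <> Factor / Expr
id & a <> Prim / Expr
id & a <> id / Expr
id & a <> id / Term
id & a <> id / Factor
id & a <> id / Prim
id & a <> id / a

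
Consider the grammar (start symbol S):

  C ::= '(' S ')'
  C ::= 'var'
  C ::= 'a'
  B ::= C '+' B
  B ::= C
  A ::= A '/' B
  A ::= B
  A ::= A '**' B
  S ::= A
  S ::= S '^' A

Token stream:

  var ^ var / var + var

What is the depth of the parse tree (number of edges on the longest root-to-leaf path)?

[S [S [A [B [C var]]]] ^ [A [A [B [C var]]] / [B [C var] + [B [C var]]]]]

5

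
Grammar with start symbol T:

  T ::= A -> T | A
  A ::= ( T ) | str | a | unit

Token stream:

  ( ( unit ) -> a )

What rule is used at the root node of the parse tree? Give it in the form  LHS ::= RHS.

[T [A ( [T [A ( [T [A unit]] )] -> [T [A a]]] )]]

T ::= A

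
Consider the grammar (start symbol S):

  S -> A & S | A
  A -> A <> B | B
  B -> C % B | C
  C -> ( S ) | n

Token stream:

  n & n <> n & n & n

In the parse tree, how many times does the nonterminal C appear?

5

[S [A [B [C n]]] & [S [A [A [B [C n]]] <> [B [C n]]] & [S [A [B [C n]]] & [S [A [B [C n]]]]]]]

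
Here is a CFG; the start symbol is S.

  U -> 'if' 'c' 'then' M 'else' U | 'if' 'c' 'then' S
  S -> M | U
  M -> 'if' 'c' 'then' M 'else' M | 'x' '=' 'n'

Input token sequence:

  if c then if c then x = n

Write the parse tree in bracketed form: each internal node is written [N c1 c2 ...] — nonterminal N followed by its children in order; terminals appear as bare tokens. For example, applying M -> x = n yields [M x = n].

[S [U if c then [S [U if c then [S [M x = n]]]]]]

S
U
if c then S
if c then U
if c then if c then S
if c then if c then M
if c then if c then x = n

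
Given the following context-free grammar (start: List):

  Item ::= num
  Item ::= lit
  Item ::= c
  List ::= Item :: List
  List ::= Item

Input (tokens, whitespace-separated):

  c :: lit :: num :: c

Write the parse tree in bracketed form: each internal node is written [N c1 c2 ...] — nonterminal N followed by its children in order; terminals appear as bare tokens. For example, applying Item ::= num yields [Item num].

[List [Item c] :: [List [Item lit] :: [List [Item num] :: [List [Item c]]]]]

List
Item :: List
c :: List
c :: Item :: List
c :: lit :: List
c :: lit :: Item :: List
c :: lit :: num :: List
c :: lit :: num :: Item
c :: lit :: num :: c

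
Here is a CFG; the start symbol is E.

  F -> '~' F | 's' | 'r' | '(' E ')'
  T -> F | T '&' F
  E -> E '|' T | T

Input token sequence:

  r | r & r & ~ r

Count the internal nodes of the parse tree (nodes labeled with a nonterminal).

[E [E [T [F r]]] | [T [T [T [F r]] & [F r]] & [F ~ [F r]]]]

11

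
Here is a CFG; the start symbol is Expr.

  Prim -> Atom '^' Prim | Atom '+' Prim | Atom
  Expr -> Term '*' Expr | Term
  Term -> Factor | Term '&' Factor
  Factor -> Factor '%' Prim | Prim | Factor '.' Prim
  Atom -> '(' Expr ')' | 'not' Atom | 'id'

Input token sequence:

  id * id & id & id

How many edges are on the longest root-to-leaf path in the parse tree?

8

[Expr [Term [Factor [Prim [Atom id]]]] * [Expr [Term [Term [Term [Factor [Prim [Atom id]]]] & [Factor [Prim [Atom id]]]] & [Factor [Prim [Atom id]]]]]]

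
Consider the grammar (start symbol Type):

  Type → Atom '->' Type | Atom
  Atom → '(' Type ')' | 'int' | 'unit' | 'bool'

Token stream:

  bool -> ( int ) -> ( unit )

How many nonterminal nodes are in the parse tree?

[Type [Atom bool] -> [Type [Atom ( [Type [Atom int]] )] -> [Type [Atom ( [Type [Atom unit]] )]]]]

10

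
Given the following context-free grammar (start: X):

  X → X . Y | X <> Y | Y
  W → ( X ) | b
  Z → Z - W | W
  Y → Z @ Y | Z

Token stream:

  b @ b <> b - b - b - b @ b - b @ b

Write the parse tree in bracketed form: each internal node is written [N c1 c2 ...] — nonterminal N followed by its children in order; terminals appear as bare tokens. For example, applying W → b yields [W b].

[X [X [Y [Z [W b]] @ [Y [Z [W b]]]]] <> [Y [Z [Z [Z [Z [W b]] - [W b]] - [W b]] - [W b]] @ [Y [Z [Z [W b]] - [W b]] @ [Y [Z [W b]]]]]]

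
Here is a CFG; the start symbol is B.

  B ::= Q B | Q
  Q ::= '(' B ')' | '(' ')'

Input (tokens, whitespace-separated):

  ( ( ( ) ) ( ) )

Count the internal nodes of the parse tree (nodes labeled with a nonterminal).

8

[B [Q ( [B [Q ( [B [Q ( )]] )] [B [Q ( )]]] )]]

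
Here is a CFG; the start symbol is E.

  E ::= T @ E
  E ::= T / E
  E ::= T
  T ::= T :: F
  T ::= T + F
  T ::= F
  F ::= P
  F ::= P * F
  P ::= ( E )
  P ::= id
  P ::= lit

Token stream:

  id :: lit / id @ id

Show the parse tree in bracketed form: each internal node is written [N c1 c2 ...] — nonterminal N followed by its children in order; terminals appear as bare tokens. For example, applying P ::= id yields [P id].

E
T / E
T :: F / E
F :: F / E
P :: F / E
id :: F / E
id :: P / E
id :: lit / E
id :: lit / T @ E
id :: lit / F @ E
id :: lit / P @ E
id :: lit / id @ E
id :: lit / id @ T
id :: lit / id @ F
id :: lit / id @ P
id :: lit / id @ id

[E [T [T [F [P id]]] :: [F [P lit]]] / [E [T [F [P id]]] @ [E [T [F [P id]]]]]]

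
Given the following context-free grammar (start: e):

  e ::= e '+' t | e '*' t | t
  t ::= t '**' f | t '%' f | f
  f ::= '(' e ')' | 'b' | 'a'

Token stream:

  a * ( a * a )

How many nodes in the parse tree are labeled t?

[e [e [t [f a]]] * [t [f ( [e [e [t [f a]]] * [t [f a]]] )]]]

4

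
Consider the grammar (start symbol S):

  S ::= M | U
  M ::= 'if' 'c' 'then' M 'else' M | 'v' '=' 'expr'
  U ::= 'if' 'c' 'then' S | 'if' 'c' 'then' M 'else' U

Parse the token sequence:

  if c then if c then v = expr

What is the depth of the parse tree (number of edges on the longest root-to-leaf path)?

6

[S [U if c then [S [U if c then [S [M v = expr]]]]]]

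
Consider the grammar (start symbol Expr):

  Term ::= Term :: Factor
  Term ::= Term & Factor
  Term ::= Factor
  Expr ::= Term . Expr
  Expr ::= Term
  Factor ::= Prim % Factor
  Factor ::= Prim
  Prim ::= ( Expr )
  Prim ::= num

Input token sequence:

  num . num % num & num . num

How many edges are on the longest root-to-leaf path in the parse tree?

[Expr [Term [Factor [Prim num]]] . [Expr [Term [Term [Factor [Prim num] % [Factor [Prim num]]]] & [Factor [Prim num]]] . [Expr [Term [Factor [Prim num]]]]]]

7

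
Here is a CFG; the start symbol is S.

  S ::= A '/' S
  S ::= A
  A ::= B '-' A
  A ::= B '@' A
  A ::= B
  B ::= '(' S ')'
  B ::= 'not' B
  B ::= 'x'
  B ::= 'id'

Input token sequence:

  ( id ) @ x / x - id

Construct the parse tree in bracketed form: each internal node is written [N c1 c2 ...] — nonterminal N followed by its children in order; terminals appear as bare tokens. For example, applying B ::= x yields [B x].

[S [A [B ( [S [A [B id]]] )] @ [A [B x]]] / [S [A [B x] - [A [B id]]]]]

S
A / S
B @ A / S
( S ) @ A / S
( A ) @ A / S
( B ) @ A / S
( id ) @ A / S
( id ) @ B / S
( id ) @ x / S
( id ) @ x / A
( id ) @ x / B - A
( id ) @ x / x - A
( id ) @ x / x - B
( id ) @ x / x - id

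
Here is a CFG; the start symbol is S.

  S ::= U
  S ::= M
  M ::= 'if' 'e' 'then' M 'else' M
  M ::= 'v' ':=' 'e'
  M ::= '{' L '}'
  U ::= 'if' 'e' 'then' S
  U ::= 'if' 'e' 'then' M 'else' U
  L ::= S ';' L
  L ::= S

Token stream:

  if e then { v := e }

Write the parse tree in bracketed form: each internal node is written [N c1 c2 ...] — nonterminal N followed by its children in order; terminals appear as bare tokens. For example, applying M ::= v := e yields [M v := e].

[S [U if e then [S [M { [L [S [M v := e]]] }]]]]

S
U
if e then S
if e then M
if e then { L }
if e then { S }
if e then { M }
if e then { v := e }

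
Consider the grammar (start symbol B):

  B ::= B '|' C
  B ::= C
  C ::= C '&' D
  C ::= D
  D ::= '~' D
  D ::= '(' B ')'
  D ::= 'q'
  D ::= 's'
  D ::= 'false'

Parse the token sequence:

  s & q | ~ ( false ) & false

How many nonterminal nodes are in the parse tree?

[B [B [C [C [D s]] & [D q]]] | [C [C [D ~ [D ( [B [C [D false]]] )]]] & [D false]]]

14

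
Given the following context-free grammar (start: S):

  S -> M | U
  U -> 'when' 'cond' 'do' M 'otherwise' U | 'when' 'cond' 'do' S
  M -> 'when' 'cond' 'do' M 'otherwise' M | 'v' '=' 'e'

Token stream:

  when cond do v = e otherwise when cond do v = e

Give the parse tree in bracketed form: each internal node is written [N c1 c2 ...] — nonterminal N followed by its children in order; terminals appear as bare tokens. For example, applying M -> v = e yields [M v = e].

[S [U when cond do [M v = e] otherwise [U when cond do [S [M v = e]]]]]

S
U
when cond do M otherwise U
when cond do v = e otherwise U
when cond do v = e otherwise when cond do S
when cond do v = e otherwise when cond do M
when cond do v = e otherwise when cond do v = e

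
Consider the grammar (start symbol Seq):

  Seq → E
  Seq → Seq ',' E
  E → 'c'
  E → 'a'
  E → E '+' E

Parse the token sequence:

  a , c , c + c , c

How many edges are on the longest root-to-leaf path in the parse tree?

5

[Seq [Seq [Seq [Seq [E a]] , [E c]] , [E [E c] + [E c]]] , [E c]]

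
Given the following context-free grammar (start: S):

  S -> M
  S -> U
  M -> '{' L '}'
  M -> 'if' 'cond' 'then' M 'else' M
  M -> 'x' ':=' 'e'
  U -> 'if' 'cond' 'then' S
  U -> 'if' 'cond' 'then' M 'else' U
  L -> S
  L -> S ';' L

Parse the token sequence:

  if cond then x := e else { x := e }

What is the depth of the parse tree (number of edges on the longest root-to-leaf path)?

6

[S [M if cond then [M x := e] else [M { [L [S [M x := e]]] }]]]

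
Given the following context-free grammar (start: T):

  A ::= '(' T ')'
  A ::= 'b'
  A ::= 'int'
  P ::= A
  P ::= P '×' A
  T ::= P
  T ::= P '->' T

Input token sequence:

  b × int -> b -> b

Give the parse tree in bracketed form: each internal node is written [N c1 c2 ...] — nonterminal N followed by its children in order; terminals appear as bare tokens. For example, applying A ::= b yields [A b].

T
P -> T
P × A -> T
A × A -> T
b × A -> T
b × int -> T
b × int -> P -> T
b × int -> A -> T
b × int -> b -> T
b × int -> b -> P
b × int -> b -> A
b × int -> b -> b

[T [P [P [A b]] × [A int]] -> [T [P [A b]] -> [T [P [A b]]]]]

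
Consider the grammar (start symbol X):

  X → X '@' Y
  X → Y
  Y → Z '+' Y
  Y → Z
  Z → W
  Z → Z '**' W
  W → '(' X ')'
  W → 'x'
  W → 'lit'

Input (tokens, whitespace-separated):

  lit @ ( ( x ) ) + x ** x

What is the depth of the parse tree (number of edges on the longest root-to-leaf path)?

[X [X [Y [Z [W lit]]]] @ [Y [Z [W ( [X [Y [Z [W ( [X [Y [Z [W x]]]] )]]]] )]] + [Y [Z [Z [W x]] ** [W x]]]]]

12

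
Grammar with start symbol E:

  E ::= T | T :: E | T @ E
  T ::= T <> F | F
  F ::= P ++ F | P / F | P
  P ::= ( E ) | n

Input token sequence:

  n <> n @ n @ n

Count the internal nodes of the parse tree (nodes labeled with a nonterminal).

15

[E [T [T [F [P n]]] <> [F [P n]]] @ [E [T [F [P n]]] @ [E [T [F [P n]]]]]]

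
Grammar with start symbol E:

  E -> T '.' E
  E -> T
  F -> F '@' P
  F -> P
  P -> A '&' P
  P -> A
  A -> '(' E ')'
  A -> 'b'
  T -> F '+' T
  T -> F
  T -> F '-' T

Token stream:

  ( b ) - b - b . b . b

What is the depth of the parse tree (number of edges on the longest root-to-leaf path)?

[E [T [F [P [A ( [E [T [F [P [A b]]]]] )]]] - [T [F [P [A b]]] - [T [F [P [A b]]]]]] . [E [T [F [P [A b]]]] . [E [T [F [P [A b]]]]]]]

10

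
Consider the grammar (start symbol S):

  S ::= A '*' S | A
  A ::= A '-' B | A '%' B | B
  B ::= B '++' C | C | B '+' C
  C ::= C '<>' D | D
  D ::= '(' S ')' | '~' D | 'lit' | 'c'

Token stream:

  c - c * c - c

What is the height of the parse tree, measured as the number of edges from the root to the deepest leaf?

[S [A [A [B [C [D c]]]] - [B [C [D c]]]] * [S [A [A [B [C [D c]]]] - [B [C [D c]]]]]]

7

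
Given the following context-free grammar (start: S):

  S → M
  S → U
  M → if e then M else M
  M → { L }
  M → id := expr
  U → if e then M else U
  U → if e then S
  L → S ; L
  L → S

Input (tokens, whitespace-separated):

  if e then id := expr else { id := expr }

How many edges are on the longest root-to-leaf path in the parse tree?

[S [M if e then [M id := expr] else [M { [L [S [M id := expr]]] }]]]

6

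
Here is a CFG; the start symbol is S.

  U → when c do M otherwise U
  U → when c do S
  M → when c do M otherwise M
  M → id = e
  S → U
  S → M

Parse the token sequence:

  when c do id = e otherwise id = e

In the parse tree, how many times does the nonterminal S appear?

1

[S [M when c do [M id = e] otherwise [M id = e]]]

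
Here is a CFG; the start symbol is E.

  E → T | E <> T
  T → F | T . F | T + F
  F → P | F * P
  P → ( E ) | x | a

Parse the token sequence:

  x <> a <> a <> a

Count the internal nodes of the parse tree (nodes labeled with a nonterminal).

[E [E [E [E [T [F [P x]]]] <> [T [F [P a]]]] <> [T [F [P a]]]] <> [T [F [P a]]]]

16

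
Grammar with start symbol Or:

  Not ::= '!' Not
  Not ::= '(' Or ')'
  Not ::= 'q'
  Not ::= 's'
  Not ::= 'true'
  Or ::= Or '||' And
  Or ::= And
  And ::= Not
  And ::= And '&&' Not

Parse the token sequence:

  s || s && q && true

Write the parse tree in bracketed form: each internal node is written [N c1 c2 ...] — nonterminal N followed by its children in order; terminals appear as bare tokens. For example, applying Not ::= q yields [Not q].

[Or [Or [And [Not s]]] || [And [And [And [Not s]] && [Not q]] && [Not true]]]

Or
Or || And
And || And
Not || And
s || And
s || And && Not
s || And && Not && Not
s || Not && Not && Not
s || s && Not && Not
s || s && q && Not
s || s && q && true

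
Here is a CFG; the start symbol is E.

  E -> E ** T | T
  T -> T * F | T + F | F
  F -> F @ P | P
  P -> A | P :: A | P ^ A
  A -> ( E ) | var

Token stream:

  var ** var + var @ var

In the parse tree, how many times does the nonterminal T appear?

3

[E [E [T [F [P [A var]]]]] ** [T [T [F [P [A var]]]] + [F [F [P [A var]]] @ [P [A var]]]]]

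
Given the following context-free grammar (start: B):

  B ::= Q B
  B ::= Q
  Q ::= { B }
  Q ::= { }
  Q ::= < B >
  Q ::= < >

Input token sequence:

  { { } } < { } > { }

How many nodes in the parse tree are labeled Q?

5

[B [Q { [B [Q { }]] }] [B [Q < [B [Q { }]] >] [B [Q { }]]]]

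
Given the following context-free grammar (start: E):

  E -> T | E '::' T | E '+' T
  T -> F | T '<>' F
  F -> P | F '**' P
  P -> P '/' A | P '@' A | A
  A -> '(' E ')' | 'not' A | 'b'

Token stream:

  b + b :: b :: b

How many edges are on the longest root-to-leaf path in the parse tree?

8

[E [E [E [E [T [F [P [A b]]]]] + [T [F [P [A b]]]]] :: [T [F [P [A b]]]]] :: [T [F [P [A b]]]]]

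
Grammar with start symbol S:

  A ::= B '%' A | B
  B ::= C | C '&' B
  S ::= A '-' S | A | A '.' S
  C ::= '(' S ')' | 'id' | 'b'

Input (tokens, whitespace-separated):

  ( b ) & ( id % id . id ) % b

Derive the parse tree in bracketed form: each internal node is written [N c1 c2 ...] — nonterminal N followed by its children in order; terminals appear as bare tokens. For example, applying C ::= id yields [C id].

[S [A [B [C ( [S [A [B [C b]]]] )] & [B [C ( [S [A [B [C id]] % [A [B [C id]]]] . [S [A [B [C id]]]]] )]]] % [A [B [C b]]]]]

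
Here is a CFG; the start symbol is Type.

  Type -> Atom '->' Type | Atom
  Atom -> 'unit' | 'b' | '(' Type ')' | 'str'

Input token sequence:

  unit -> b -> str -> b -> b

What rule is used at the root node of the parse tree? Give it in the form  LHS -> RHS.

Type -> Atom '->' Type

[Type [Atom unit] -> [Type [Atom b] -> [Type [Atom str] -> [Type [Atom b] -> [Type [Atom b]]]]]]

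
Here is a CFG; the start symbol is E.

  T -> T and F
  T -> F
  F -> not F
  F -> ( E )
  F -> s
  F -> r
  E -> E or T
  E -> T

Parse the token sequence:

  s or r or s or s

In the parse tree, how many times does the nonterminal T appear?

4

[E [E [E [E [T [F s]]] or [T [F r]]] or [T [F s]]] or [T [F s]]]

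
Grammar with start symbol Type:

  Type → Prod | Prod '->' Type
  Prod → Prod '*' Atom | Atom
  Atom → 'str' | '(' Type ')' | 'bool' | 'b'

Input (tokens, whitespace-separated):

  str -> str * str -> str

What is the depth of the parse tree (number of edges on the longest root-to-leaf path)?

5

[Type [Prod [Atom str]] -> [Type [Prod [Prod [Atom str]] * [Atom str]] -> [Type [Prod [Atom str]]]]]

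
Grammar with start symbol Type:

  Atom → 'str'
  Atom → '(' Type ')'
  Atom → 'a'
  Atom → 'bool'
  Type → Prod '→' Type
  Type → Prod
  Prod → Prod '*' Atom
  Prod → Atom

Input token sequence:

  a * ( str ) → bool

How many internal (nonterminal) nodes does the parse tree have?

[Type [Prod [Prod [Atom a]] * [Atom ( [Type [Prod [Atom str]]] )]] → [Type [Prod [Atom bool]]]]

11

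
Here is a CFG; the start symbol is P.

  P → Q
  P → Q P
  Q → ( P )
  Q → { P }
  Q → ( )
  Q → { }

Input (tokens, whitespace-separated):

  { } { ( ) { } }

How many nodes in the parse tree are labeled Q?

4

[P [Q { }] [P [Q { [P [Q ( )] [P [Q { }]]] }]]]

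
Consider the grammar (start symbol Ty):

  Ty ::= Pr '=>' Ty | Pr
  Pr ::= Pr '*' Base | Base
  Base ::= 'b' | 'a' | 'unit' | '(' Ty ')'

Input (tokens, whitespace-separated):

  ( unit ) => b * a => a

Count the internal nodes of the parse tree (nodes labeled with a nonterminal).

[Ty [Pr [Base ( [Ty [Pr [Base unit]]] )]] => [Ty [Pr [Pr [Base b]] * [Base a]] => [Ty [Pr [Base a]]]]]

14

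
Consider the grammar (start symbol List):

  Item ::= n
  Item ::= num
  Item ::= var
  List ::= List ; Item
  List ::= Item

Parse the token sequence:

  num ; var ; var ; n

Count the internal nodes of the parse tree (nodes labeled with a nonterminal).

[List [List [List [List [Item num]] ; [Item var]] ; [Item var]] ; [Item n]]

8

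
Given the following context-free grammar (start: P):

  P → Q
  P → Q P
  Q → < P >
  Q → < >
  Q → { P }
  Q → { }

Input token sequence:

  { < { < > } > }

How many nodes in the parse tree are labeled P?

4

[P [Q { [P [Q < [P [Q { [P [Q < >]] }]] >]] }]]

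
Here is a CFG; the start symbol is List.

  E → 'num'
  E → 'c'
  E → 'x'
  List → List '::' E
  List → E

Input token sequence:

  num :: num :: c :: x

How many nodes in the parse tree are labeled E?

[List [List [List [List [E num]] :: [E num]] :: [E c]] :: [E x]]

4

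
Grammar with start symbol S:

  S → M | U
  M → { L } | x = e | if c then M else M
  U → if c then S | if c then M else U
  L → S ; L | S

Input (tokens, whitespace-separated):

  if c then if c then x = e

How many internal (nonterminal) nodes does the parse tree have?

6

[S [U if c then [S [U if c then [S [M x = e]]]]]]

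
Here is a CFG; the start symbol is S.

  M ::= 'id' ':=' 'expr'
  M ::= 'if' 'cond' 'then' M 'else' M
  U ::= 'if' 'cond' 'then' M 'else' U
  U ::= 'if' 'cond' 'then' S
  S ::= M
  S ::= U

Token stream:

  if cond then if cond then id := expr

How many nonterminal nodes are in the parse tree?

[S [U if cond then [S [U if cond then [S [M id := expr]]]]]]

6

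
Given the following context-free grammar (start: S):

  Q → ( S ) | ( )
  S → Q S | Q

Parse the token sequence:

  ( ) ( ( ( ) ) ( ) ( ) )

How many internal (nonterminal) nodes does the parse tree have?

12

[S [Q ( )] [S [Q ( [S [Q ( [S [Q ( )]] )] [S [Q ( )] [S [Q ( )]]]] )]]]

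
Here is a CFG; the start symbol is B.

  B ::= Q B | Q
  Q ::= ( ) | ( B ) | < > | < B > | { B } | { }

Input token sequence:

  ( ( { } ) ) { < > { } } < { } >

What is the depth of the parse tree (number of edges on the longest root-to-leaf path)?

[B [Q ( [B [Q ( [B [Q { }]] )]] )] [B [Q { [B [Q < >] [B [Q { }]]] }] [B [Q < [B [Q { }]] >]]]]

6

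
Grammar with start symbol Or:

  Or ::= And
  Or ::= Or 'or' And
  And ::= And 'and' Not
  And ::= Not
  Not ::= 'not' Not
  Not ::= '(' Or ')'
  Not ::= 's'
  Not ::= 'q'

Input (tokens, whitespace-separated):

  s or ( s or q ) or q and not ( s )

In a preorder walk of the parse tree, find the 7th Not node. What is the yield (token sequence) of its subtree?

( s )

[Or [Or [Or [And [Not s]]] or [And [Not ( [Or [Or [And [Not s]]] or [And [Not q]]] )]]] or [And [And [Not q]] and [Not not [Not ( [Or [And [Not s]]] )]]]]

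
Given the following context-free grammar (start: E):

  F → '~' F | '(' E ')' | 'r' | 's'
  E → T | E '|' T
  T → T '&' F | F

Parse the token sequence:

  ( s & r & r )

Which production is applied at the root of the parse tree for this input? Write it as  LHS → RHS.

E → T

[E [T [F ( [E [T [T [T [F s]] & [F r]] & [F r]]] )]]]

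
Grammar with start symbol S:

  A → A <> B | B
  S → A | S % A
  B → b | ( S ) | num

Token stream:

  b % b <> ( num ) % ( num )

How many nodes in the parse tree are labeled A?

6

[S [S [S [A [B b]]] % [A [A [B b]] <> [B ( [S [A [B num]]] )]]] % [A [B ( [S [A [B num]]] )]]]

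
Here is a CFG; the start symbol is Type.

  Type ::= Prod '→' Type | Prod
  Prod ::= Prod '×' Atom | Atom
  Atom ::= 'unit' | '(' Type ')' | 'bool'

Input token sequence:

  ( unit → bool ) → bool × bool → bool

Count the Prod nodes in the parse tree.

6

[Type [Prod [Atom ( [Type [Prod [Atom unit]] → [Type [Prod [Atom bool]]]] )]] → [Type [Prod [Prod [Atom bool]] × [Atom bool]] → [Type [Prod [Atom bool]]]]]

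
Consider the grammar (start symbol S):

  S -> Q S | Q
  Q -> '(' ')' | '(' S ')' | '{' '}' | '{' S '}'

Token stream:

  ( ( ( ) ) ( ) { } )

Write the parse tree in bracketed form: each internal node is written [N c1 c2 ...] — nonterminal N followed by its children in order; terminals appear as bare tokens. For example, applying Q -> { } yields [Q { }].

[S [Q ( [S [Q ( [S [Q ( )]] )] [S [Q ( )] [S [Q { }]]]] )]]

S
Q
( S )
( Q S )
( ( S ) S )
( ( Q ) S )
( ( ( ) ) S )
( ( ( ) ) Q S )
( ( ( ) ) ( ) S )
( ( ( ) ) ( ) Q )
( ( ( ) ) ( ) { } )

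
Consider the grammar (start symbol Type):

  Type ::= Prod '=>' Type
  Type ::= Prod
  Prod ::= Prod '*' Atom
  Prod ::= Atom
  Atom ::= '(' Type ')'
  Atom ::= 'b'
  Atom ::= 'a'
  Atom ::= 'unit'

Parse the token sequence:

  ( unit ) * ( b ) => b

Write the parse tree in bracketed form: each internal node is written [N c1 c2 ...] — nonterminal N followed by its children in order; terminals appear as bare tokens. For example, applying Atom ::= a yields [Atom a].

[Type [Prod [Prod [Atom ( [Type [Prod [Atom unit]]] )]] * [Atom ( [Type [Prod [Atom b]]] )]] => [Type [Prod [Atom b]]]]

Type
Prod => Type
Prod * Atom => Type
Atom * Atom => Type
( Type ) * Atom => Type
( Prod ) * Atom => Type
( Atom ) * Atom => Type
( unit ) * Atom => Type
( unit ) * ( Type ) => Type
( unit ) * ( Prod ) => Type
( unit ) * ( Atom ) => Type
( unit ) * ( b ) => Type
( unit ) * ( b ) => Prod
( unit ) * ( b ) => Atom
( unit ) * ( b ) => b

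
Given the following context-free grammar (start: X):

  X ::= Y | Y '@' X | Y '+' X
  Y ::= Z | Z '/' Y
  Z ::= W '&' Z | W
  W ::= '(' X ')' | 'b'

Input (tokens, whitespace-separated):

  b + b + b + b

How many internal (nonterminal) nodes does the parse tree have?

16

[X [Y [Z [W b]]] + [X [Y [Z [W b]]] + [X [Y [Z [W b]]] + [X [Y [Z [W b]]]]]]]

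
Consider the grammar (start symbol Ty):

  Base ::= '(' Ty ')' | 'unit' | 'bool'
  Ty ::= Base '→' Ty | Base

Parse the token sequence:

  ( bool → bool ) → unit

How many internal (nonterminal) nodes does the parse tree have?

[Ty [Base ( [Ty [Base bool] → [Ty [Base bool]]] )] → [Ty [Base unit]]]

8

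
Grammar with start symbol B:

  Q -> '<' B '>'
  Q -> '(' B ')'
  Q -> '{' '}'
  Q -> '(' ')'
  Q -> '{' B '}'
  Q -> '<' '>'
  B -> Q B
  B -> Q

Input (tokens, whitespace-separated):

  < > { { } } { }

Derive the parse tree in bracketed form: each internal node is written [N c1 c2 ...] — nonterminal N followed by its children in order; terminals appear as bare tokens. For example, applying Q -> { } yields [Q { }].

[B [Q < >] [B [Q { [B [Q { }]] }] [B [Q { }]]]]

B
Q B
< > B
< > Q B
< > { B } B
< > { Q } B
< > { { } } B
< > { { } } Q
< > { { } } { }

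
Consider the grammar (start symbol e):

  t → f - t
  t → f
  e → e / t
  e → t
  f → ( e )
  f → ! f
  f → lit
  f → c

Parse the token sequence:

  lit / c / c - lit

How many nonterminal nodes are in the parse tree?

11

[e [e [e [t [f lit]]] / [t [f c]]] / [t [f c] - [t [f lit]]]]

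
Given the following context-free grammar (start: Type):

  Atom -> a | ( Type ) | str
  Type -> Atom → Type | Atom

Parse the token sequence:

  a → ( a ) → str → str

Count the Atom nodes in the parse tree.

5

[Type [Atom a] → [Type [Atom ( [Type [Atom a]] )] → [Type [Atom str] → [Type [Atom str]]]]]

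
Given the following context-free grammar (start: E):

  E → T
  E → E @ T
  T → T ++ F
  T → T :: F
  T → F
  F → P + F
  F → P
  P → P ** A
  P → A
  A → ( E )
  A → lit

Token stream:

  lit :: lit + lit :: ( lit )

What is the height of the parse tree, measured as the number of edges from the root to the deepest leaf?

[E [T [T [T [F [P [A lit]]]] :: [F [P [A lit]] + [F [P [A lit]]]]] :: [F [P [A ( [E [T [F [P [A lit]]]]] )]]]]]

10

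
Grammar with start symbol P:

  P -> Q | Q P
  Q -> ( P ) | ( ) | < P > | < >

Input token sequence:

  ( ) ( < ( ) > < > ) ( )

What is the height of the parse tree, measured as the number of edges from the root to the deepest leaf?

[P [Q ( )] [P [Q ( [P [Q < [P [Q ( )]] >] [P [Q < >]]] )] [P [Q ( )]]]]

7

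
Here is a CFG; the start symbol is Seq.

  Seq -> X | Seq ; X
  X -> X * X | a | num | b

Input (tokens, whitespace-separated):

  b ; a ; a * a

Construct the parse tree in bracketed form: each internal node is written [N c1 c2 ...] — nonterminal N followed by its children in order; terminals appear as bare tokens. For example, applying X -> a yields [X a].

Seq
Seq ; X
Seq ; X ; X
X ; X ; X
b ; X ; X
b ; a ; X
b ; a ; X * X
b ; a ; a * X
b ; a ; a * a

[Seq [Seq [Seq [X b]] ; [X a]] ; [X [X a] * [X a]]]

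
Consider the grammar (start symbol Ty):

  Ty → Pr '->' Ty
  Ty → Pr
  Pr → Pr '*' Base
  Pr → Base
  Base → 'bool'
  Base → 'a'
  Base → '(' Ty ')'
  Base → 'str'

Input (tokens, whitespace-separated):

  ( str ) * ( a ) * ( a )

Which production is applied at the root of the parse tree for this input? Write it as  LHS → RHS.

Ty → Pr

[Ty [Pr [Pr [Pr [Base ( [Ty [Pr [Base str]]] )]] * [Base ( [Ty [Pr [Base a]]] )]] * [Base ( [Ty [Pr [Base a]]] )]]]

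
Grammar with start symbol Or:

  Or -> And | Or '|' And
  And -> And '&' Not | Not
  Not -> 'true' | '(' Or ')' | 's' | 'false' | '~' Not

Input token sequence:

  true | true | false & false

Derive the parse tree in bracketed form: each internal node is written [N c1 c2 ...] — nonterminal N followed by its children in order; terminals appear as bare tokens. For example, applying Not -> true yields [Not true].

Or
Or | And
Or | And | And
And | And | And
Not | And | And
true | And | And
true | Not | And
true | true | And
true | true | And & Not
true | true | Not & Not
true | true | false & Not
true | true | false & false

[Or [Or [Or [And [Not true]]] | [And [Not true]]] | [And [And [Not false]] & [Not false]]]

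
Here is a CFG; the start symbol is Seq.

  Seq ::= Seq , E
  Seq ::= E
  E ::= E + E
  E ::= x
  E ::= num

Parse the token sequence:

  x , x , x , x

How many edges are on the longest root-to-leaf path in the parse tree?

5

[Seq [Seq [Seq [Seq [E x]] , [E x]] , [E x]] , [E x]]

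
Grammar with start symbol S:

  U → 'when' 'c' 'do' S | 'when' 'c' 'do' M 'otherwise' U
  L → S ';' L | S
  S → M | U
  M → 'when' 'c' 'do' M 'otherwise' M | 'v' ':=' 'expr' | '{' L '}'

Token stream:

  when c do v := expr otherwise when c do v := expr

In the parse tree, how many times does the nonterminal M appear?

2

[S [U when c do [M v := expr] otherwise [U when c do [S [M v := expr]]]]]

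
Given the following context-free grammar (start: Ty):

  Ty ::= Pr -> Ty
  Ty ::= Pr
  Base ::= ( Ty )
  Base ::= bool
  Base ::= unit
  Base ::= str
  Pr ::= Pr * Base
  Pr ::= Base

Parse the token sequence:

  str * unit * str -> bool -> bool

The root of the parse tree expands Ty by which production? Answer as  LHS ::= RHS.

Ty ::= Pr -> Ty

[Ty [Pr [Pr [Pr [Base str]] * [Base unit]] * [Base str]] -> [Ty [Pr [Base bool]] -> [Ty [Pr [Base bool]]]]]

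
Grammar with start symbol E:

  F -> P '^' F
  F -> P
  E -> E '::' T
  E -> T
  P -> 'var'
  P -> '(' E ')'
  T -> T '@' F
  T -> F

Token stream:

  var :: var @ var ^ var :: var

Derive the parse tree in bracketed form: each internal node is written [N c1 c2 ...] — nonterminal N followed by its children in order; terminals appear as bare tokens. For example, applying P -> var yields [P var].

[E [E [E [T [F [P var]]]] :: [T [T [F [P var]]] @ [F [P var] ^ [F [P var]]]]] :: [T [F [P var]]]]

E
E :: T
E :: T :: T
T :: T :: T
F :: T :: T
P :: T :: T
var :: T :: T
var :: T @ F :: T
var :: F @ F :: T
var :: P @ F :: T
var :: var @ F :: T
var :: var @ P ^ F :: T
var :: var @ var ^ F :: T
var :: var @ var ^ P :: T
var :: var @ var ^ var :: T
var :: var @ var ^ var :: F
var :: var @ var ^ var :: P
var :: var @ var ^ var :: var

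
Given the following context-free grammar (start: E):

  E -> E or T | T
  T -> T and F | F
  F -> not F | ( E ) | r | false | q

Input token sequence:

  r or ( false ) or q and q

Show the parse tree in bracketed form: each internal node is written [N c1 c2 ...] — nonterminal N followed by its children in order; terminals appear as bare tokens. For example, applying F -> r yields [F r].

[E [E [E [T [F r]]] or [T [F ( [E [T [F false]]] )]]] or [T [T [F q]] and [F q]]]

E
E or T
E or T or T
T or T or T
F or T or T
r or T or T
r or F or T
r or ( E ) or T
r or ( T ) or T
r or ( F ) or T
r or ( false ) or T
r or ( false ) or T and F
r or ( false ) or F and F
r or ( false ) or q and F
r or ( false ) or q and q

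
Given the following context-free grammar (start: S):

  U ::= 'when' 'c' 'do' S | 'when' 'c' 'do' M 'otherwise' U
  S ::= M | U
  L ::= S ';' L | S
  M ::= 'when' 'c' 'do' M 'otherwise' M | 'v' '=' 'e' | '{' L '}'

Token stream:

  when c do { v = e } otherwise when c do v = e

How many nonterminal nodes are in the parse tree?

9

[S [U when c do [M { [L [S [M v = e]]] }] otherwise [U when c do [S [M v = e]]]]]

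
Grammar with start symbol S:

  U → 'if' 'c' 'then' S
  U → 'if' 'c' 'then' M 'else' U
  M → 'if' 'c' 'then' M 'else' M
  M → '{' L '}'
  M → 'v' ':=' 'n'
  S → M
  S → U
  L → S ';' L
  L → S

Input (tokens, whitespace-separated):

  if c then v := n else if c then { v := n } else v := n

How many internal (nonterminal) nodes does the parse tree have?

[S [M if c then [M v := n] else [M if c then [M { [L [S [M v := n]]] }] else [M v := n]]]]

9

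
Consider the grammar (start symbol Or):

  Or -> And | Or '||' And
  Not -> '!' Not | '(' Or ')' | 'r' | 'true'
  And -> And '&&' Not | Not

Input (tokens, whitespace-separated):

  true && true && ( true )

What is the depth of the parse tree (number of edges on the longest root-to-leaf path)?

[Or [And [And [And [Not true]] && [Not true]] && [Not ( [Or [And [Not true]]] )]]]

6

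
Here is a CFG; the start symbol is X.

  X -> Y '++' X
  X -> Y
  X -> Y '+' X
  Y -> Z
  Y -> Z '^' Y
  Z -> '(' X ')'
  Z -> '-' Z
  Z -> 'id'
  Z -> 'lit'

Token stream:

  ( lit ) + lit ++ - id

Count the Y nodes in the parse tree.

4

[X [Y [Z ( [X [Y [Z lit]]] )]] + [X [Y [Z lit]] ++ [X [Y [Z - [Z id]]]]]]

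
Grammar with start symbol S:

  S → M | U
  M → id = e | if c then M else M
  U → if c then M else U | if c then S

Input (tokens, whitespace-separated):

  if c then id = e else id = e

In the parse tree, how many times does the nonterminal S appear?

1

[S [M if c then [M id = e] else [M id = e]]]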